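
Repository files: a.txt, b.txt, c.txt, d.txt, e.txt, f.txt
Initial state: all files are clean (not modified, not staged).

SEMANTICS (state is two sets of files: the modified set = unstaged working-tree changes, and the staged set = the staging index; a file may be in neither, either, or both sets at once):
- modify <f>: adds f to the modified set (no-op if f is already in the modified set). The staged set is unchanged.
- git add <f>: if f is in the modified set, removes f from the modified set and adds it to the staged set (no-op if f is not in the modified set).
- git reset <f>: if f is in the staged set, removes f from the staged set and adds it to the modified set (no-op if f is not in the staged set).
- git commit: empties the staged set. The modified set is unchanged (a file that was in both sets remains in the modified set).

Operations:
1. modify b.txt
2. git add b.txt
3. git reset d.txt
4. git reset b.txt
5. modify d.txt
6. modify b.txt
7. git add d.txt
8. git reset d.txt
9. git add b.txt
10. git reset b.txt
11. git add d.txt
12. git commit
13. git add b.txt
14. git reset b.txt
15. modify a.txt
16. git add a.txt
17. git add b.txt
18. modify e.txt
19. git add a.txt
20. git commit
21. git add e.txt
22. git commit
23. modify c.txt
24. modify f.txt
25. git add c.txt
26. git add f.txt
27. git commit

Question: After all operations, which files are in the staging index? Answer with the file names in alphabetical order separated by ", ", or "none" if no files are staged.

Answer: none

Derivation:
After op 1 (modify b.txt): modified={b.txt} staged={none}
After op 2 (git add b.txt): modified={none} staged={b.txt}
After op 3 (git reset d.txt): modified={none} staged={b.txt}
After op 4 (git reset b.txt): modified={b.txt} staged={none}
After op 5 (modify d.txt): modified={b.txt, d.txt} staged={none}
After op 6 (modify b.txt): modified={b.txt, d.txt} staged={none}
After op 7 (git add d.txt): modified={b.txt} staged={d.txt}
After op 8 (git reset d.txt): modified={b.txt, d.txt} staged={none}
After op 9 (git add b.txt): modified={d.txt} staged={b.txt}
After op 10 (git reset b.txt): modified={b.txt, d.txt} staged={none}
After op 11 (git add d.txt): modified={b.txt} staged={d.txt}
After op 12 (git commit): modified={b.txt} staged={none}
After op 13 (git add b.txt): modified={none} staged={b.txt}
After op 14 (git reset b.txt): modified={b.txt} staged={none}
After op 15 (modify a.txt): modified={a.txt, b.txt} staged={none}
After op 16 (git add a.txt): modified={b.txt} staged={a.txt}
After op 17 (git add b.txt): modified={none} staged={a.txt, b.txt}
After op 18 (modify e.txt): modified={e.txt} staged={a.txt, b.txt}
After op 19 (git add a.txt): modified={e.txt} staged={a.txt, b.txt}
After op 20 (git commit): modified={e.txt} staged={none}
After op 21 (git add e.txt): modified={none} staged={e.txt}
After op 22 (git commit): modified={none} staged={none}
After op 23 (modify c.txt): modified={c.txt} staged={none}
After op 24 (modify f.txt): modified={c.txt, f.txt} staged={none}
After op 25 (git add c.txt): modified={f.txt} staged={c.txt}
After op 26 (git add f.txt): modified={none} staged={c.txt, f.txt}
After op 27 (git commit): modified={none} staged={none}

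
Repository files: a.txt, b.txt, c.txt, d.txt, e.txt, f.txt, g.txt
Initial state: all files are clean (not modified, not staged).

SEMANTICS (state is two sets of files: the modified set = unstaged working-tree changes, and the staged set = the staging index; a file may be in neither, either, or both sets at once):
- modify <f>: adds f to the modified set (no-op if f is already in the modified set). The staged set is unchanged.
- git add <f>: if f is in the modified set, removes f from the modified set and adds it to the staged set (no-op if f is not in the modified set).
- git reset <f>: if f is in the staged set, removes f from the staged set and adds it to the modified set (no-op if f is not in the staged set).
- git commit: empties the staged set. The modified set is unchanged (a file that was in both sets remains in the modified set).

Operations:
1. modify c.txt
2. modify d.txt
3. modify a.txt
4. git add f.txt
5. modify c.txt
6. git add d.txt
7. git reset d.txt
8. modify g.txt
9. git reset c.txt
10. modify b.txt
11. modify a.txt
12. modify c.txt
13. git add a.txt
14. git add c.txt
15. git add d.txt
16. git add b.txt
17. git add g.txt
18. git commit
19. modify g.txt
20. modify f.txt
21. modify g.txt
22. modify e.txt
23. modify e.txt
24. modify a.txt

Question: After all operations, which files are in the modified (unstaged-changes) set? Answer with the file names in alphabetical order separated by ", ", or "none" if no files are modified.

Answer: a.txt, e.txt, f.txt, g.txt

Derivation:
After op 1 (modify c.txt): modified={c.txt} staged={none}
After op 2 (modify d.txt): modified={c.txt, d.txt} staged={none}
After op 3 (modify a.txt): modified={a.txt, c.txt, d.txt} staged={none}
After op 4 (git add f.txt): modified={a.txt, c.txt, d.txt} staged={none}
After op 5 (modify c.txt): modified={a.txt, c.txt, d.txt} staged={none}
After op 6 (git add d.txt): modified={a.txt, c.txt} staged={d.txt}
After op 7 (git reset d.txt): modified={a.txt, c.txt, d.txt} staged={none}
After op 8 (modify g.txt): modified={a.txt, c.txt, d.txt, g.txt} staged={none}
After op 9 (git reset c.txt): modified={a.txt, c.txt, d.txt, g.txt} staged={none}
After op 10 (modify b.txt): modified={a.txt, b.txt, c.txt, d.txt, g.txt} staged={none}
After op 11 (modify a.txt): modified={a.txt, b.txt, c.txt, d.txt, g.txt} staged={none}
After op 12 (modify c.txt): modified={a.txt, b.txt, c.txt, d.txt, g.txt} staged={none}
After op 13 (git add a.txt): modified={b.txt, c.txt, d.txt, g.txt} staged={a.txt}
After op 14 (git add c.txt): modified={b.txt, d.txt, g.txt} staged={a.txt, c.txt}
After op 15 (git add d.txt): modified={b.txt, g.txt} staged={a.txt, c.txt, d.txt}
After op 16 (git add b.txt): modified={g.txt} staged={a.txt, b.txt, c.txt, d.txt}
After op 17 (git add g.txt): modified={none} staged={a.txt, b.txt, c.txt, d.txt, g.txt}
After op 18 (git commit): modified={none} staged={none}
After op 19 (modify g.txt): modified={g.txt} staged={none}
After op 20 (modify f.txt): modified={f.txt, g.txt} staged={none}
After op 21 (modify g.txt): modified={f.txt, g.txt} staged={none}
After op 22 (modify e.txt): modified={e.txt, f.txt, g.txt} staged={none}
After op 23 (modify e.txt): modified={e.txt, f.txt, g.txt} staged={none}
After op 24 (modify a.txt): modified={a.txt, e.txt, f.txt, g.txt} staged={none}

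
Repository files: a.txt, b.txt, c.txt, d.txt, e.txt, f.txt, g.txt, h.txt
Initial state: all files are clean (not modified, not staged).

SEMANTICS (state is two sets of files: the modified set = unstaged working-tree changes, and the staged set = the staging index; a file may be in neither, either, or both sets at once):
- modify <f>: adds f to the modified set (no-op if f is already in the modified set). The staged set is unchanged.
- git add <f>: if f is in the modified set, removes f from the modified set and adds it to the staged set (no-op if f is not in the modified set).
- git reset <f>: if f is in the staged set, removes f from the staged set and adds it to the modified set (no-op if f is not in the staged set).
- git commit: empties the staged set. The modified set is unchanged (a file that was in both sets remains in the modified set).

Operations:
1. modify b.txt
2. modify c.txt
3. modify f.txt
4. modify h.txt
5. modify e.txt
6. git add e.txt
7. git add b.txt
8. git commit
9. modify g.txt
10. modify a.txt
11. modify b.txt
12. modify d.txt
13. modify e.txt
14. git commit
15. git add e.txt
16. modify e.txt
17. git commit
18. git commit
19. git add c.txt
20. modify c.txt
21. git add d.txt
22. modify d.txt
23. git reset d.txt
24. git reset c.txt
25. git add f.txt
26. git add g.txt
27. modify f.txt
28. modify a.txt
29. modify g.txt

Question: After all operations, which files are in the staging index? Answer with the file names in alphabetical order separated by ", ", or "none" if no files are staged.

Answer: f.txt, g.txt

Derivation:
After op 1 (modify b.txt): modified={b.txt} staged={none}
After op 2 (modify c.txt): modified={b.txt, c.txt} staged={none}
After op 3 (modify f.txt): modified={b.txt, c.txt, f.txt} staged={none}
After op 4 (modify h.txt): modified={b.txt, c.txt, f.txt, h.txt} staged={none}
After op 5 (modify e.txt): modified={b.txt, c.txt, e.txt, f.txt, h.txt} staged={none}
After op 6 (git add e.txt): modified={b.txt, c.txt, f.txt, h.txt} staged={e.txt}
After op 7 (git add b.txt): modified={c.txt, f.txt, h.txt} staged={b.txt, e.txt}
After op 8 (git commit): modified={c.txt, f.txt, h.txt} staged={none}
After op 9 (modify g.txt): modified={c.txt, f.txt, g.txt, h.txt} staged={none}
After op 10 (modify a.txt): modified={a.txt, c.txt, f.txt, g.txt, h.txt} staged={none}
After op 11 (modify b.txt): modified={a.txt, b.txt, c.txt, f.txt, g.txt, h.txt} staged={none}
After op 12 (modify d.txt): modified={a.txt, b.txt, c.txt, d.txt, f.txt, g.txt, h.txt} staged={none}
After op 13 (modify e.txt): modified={a.txt, b.txt, c.txt, d.txt, e.txt, f.txt, g.txt, h.txt} staged={none}
After op 14 (git commit): modified={a.txt, b.txt, c.txt, d.txt, e.txt, f.txt, g.txt, h.txt} staged={none}
After op 15 (git add e.txt): modified={a.txt, b.txt, c.txt, d.txt, f.txt, g.txt, h.txt} staged={e.txt}
After op 16 (modify e.txt): modified={a.txt, b.txt, c.txt, d.txt, e.txt, f.txt, g.txt, h.txt} staged={e.txt}
After op 17 (git commit): modified={a.txt, b.txt, c.txt, d.txt, e.txt, f.txt, g.txt, h.txt} staged={none}
After op 18 (git commit): modified={a.txt, b.txt, c.txt, d.txt, e.txt, f.txt, g.txt, h.txt} staged={none}
After op 19 (git add c.txt): modified={a.txt, b.txt, d.txt, e.txt, f.txt, g.txt, h.txt} staged={c.txt}
After op 20 (modify c.txt): modified={a.txt, b.txt, c.txt, d.txt, e.txt, f.txt, g.txt, h.txt} staged={c.txt}
After op 21 (git add d.txt): modified={a.txt, b.txt, c.txt, e.txt, f.txt, g.txt, h.txt} staged={c.txt, d.txt}
After op 22 (modify d.txt): modified={a.txt, b.txt, c.txt, d.txt, e.txt, f.txt, g.txt, h.txt} staged={c.txt, d.txt}
After op 23 (git reset d.txt): modified={a.txt, b.txt, c.txt, d.txt, e.txt, f.txt, g.txt, h.txt} staged={c.txt}
After op 24 (git reset c.txt): modified={a.txt, b.txt, c.txt, d.txt, e.txt, f.txt, g.txt, h.txt} staged={none}
After op 25 (git add f.txt): modified={a.txt, b.txt, c.txt, d.txt, e.txt, g.txt, h.txt} staged={f.txt}
After op 26 (git add g.txt): modified={a.txt, b.txt, c.txt, d.txt, e.txt, h.txt} staged={f.txt, g.txt}
After op 27 (modify f.txt): modified={a.txt, b.txt, c.txt, d.txt, e.txt, f.txt, h.txt} staged={f.txt, g.txt}
After op 28 (modify a.txt): modified={a.txt, b.txt, c.txt, d.txt, e.txt, f.txt, h.txt} staged={f.txt, g.txt}
After op 29 (modify g.txt): modified={a.txt, b.txt, c.txt, d.txt, e.txt, f.txt, g.txt, h.txt} staged={f.txt, g.txt}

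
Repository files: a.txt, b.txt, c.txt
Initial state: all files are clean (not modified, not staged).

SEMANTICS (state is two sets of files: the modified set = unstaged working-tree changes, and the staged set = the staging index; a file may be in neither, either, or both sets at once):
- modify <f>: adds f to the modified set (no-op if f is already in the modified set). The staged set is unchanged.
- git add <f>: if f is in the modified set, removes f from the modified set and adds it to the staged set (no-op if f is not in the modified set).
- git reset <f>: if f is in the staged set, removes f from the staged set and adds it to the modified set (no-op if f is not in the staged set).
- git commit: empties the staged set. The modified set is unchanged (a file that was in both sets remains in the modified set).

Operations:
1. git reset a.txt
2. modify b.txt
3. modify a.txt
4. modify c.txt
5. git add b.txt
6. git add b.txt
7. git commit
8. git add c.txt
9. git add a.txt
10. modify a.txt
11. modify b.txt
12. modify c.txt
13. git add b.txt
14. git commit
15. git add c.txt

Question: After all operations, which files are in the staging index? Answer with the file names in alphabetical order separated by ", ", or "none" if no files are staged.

Answer: c.txt

Derivation:
After op 1 (git reset a.txt): modified={none} staged={none}
After op 2 (modify b.txt): modified={b.txt} staged={none}
After op 3 (modify a.txt): modified={a.txt, b.txt} staged={none}
After op 4 (modify c.txt): modified={a.txt, b.txt, c.txt} staged={none}
After op 5 (git add b.txt): modified={a.txt, c.txt} staged={b.txt}
After op 6 (git add b.txt): modified={a.txt, c.txt} staged={b.txt}
After op 7 (git commit): modified={a.txt, c.txt} staged={none}
After op 8 (git add c.txt): modified={a.txt} staged={c.txt}
After op 9 (git add a.txt): modified={none} staged={a.txt, c.txt}
After op 10 (modify a.txt): modified={a.txt} staged={a.txt, c.txt}
After op 11 (modify b.txt): modified={a.txt, b.txt} staged={a.txt, c.txt}
After op 12 (modify c.txt): modified={a.txt, b.txt, c.txt} staged={a.txt, c.txt}
After op 13 (git add b.txt): modified={a.txt, c.txt} staged={a.txt, b.txt, c.txt}
After op 14 (git commit): modified={a.txt, c.txt} staged={none}
After op 15 (git add c.txt): modified={a.txt} staged={c.txt}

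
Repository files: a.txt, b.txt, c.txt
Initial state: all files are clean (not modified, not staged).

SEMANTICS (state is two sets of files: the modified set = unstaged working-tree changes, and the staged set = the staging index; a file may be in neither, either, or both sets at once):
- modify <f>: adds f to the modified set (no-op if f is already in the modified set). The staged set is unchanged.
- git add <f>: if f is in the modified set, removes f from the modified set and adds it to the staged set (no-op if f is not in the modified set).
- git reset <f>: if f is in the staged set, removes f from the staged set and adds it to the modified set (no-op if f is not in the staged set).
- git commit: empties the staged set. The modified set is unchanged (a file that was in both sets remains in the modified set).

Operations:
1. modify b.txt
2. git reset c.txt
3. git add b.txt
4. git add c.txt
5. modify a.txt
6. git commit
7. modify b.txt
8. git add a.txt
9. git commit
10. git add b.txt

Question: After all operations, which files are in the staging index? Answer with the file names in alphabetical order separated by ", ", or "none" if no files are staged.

Answer: b.txt

Derivation:
After op 1 (modify b.txt): modified={b.txt} staged={none}
After op 2 (git reset c.txt): modified={b.txt} staged={none}
After op 3 (git add b.txt): modified={none} staged={b.txt}
After op 4 (git add c.txt): modified={none} staged={b.txt}
After op 5 (modify a.txt): modified={a.txt} staged={b.txt}
After op 6 (git commit): modified={a.txt} staged={none}
After op 7 (modify b.txt): modified={a.txt, b.txt} staged={none}
After op 8 (git add a.txt): modified={b.txt} staged={a.txt}
After op 9 (git commit): modified={b.txt} staged={none}
After op 10 (git add b.txt): modified={none} staged={b.txt}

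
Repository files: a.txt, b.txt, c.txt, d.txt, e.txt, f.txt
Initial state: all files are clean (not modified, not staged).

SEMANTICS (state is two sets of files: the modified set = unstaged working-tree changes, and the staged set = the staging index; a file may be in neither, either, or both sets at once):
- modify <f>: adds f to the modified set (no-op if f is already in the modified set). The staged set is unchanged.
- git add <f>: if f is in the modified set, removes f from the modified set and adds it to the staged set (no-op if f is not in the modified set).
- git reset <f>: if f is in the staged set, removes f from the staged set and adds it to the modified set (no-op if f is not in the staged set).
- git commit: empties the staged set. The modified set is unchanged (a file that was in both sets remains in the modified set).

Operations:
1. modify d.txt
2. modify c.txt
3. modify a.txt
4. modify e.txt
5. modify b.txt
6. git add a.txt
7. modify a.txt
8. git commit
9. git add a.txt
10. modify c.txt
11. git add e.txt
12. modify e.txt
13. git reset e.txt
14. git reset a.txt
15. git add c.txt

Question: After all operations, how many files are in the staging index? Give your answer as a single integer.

Answer: 1

Derivation:
After op 1 (modify d.txt): modified={d.txt} staged={none}
After op 2 (modify c.txt): modified={c.txt, d.txt} staged={none}
After op 3 (modify a.txt): modified={a.txt, c.txt, d.txt} staged={none}
After op 4 (modify e.txt): modified={a.txt, c.txt, d.txt, e.txt} staged={none}
After op 5 (modify b.txt): modified={a.txt, b.txt, c.txt, d.txt, e.txt} staged={none}
After op 6 (git add a.txt): modified={b.txt, c.txt, d.txt, e.txt} staged={a.txt}
After op 7 (modify a.txt): modified={a.txt, b.txt, c.txt, d.txt, e.txt} staged={a.txt}
After op 8 (git commit): modified={a.txt, b.txt, c.txt, d.txt, e.txt} staged={none}
After op 9 (git add a.txt): modified={b.txt, c.txt, d.txt, e.txt} staged={a.txt}
After op 10 (modify c.txt): modified={b.txt, c.txt, d.txt, e.txt} staged={a.txt}
After op 11 (git add e.txt): modified={b.txt, c.txt, d.txt} staged={a.txt, e.txt}
After op 12 (modify e.txt): modified={b.txt, c.txt, d.txt, e.txt} staged={a.txt, e.txt}
After op 13 (git reset e.txt): modified={b.txt, c.txt, d.txt, e.txt} staged={a.txt}
After op 14 (git reset a.txt): modified={a.txt, b.txt, c.txt, d.txt, e.txt} staged={none}
After op 15 (git add c.txt): modified={a.txt, b.txt, d.txt, e.txt} staged={c.txt}
Final staged set: {c.txt} -> count=1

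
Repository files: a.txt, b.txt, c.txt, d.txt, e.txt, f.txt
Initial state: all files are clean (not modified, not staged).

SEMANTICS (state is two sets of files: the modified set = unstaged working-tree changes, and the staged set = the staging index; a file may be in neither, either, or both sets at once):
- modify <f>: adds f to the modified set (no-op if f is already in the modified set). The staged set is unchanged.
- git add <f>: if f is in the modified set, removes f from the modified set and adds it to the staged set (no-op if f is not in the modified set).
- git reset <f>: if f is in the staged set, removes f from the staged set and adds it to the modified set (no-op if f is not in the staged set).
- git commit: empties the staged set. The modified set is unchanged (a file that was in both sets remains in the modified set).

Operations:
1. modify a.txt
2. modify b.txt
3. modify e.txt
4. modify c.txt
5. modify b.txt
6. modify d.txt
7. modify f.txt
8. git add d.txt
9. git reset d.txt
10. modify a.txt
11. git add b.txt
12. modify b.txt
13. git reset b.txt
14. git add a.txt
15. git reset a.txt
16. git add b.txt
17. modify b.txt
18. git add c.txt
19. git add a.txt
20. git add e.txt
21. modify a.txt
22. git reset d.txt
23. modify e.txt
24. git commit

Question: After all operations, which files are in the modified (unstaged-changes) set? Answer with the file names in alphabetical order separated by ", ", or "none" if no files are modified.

Answer: a.txt, b.txt, d.txt, e.txt, f.txt

Derivation:
After op 1 (modify a.txt): modified={a.txt} staged={none}
After op 2 (modify b.txt): modified={a.txt, b.txt} staged={none}
After op 3 (modify e.txt): modified={a.txt, b.txt, e.txt} staged={none}
After op 4 (modify c.txt): modified={a.txt, b.txt, c.txt, e.txt} staged={none}
After op 5 (modify b.txt): modified={a.txt, b.txt, c.txt, e.txt} staged={none}
After op 6 (modify d.txt): modified={a.txt, b.txt, c.txt, d.txt, e.txt} staged={none}
After op 7 (modify f.txt): modified={a.txt, b.txt, c.txt, d.txt, e.txt, f.txt} staged={none}
After op 8 (git add d.txt): modified={a.txt, b.txt, c.txt, e.txt, f.txt} staged={d.txt}
After op 9 (git reset d.txt): modified={a.txt, b.txt, c.txt, d.txt, e.txt, f.txt} staged={none}
After op 10 (modify a.txt): modified={a.txt, b.txt, c.txt, d.txt, e.txt, f.txt} staged={none}
After op 11 (git add b.txt): modified={a.txt, c.txt, d.txt, e.txt, f.txt} staged={b.txt}
After op 12 (modify b.txt): modified={a.txt, b.txt, c.txt, d.txt, e.txt, f.txt} staged={b.txt}
After op 13 (git reset b.txt): modified={a.txt, b.txt, c.txt, d.txt, e.txt, f.txt} staged={none}
After op 14 (git add a.txt): modified={b.txt, c.txt, d.txt, e.txt, f.txt} staged={a.txt}
After op 15 (git reset a.txt): modified={a.txt, b.txt, c.txt, d.txt, e.txt, f.txt} staged={none}
After op 16 (git add b.txt): modified={a.txt, c.txt, d.txt, e.txt, f.txt} staged={b.txt}
After op 17 (modify b.txt): modified={a.txt, b.txt, c.txt, d.txt, e.txt, f.txt} staged={b.txt}
After op 18 (git add c.txt): modified={a.txt, b.txt, d.txt, e.txt, f.txt} staged={b.txt, c.txt}
After op 19 (git add a.txt): modified={b.txt, d.txt, e.txt, f.txt} staged={a.txt, b.txt, c.txt}
After op 20 (git add e.txt): modified={b.txt, d.txt, f.txt} staged={a.txt, b.txt, c.txt, e.txt}
After op 21 (modify a.txt): modified={a.txt, b.txt, d.txt, f.txt} staged={a.txt, b.txt, c.txt, e.txt}
After op 22 (git reset d.txt): modified={a.txt, b.txt, d.txt, f.txt} staged={a.txt, b.txt, c.txt, e.txt}
After op 23 (modify e.txt): modified={a.txt, b.txt, d.txt, e.txt, f.txt} staged={a.txt, b.txt, c.txt, e.txt}
After op 24 (git commit): modified={a.txt, b.txt, d.txt, e.txt, f.txt} staged={none}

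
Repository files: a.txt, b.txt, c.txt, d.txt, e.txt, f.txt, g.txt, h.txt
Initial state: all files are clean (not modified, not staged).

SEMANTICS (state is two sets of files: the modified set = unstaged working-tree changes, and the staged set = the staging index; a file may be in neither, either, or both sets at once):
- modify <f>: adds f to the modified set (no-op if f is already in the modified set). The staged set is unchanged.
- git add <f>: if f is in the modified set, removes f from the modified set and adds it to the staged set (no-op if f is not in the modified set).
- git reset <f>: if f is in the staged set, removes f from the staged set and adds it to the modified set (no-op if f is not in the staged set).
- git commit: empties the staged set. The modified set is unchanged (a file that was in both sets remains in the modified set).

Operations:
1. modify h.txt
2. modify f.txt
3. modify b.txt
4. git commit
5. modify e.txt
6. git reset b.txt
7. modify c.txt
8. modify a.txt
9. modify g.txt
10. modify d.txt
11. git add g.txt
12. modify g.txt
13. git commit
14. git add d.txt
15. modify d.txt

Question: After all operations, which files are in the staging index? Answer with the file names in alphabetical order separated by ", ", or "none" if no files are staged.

Answer: d.txt

Derivation:
After op 1 (modify h.txt): modified={h.txt} staged={none}
After op 2 (modify f.txt): modified={f.txt, h.txt} staged={none}
After op 3 (modify b.txt): modified={b.txt, f.txt, h.txt} staged={none}
After op 4 (git commit): modified={b.txt, f.txt, h.txt} staged={none}
After op 5 (modify e.txt): modified={b.txt, e.txt, f.txt, h.txt} staged={none}
After op 6 (git reset b.txt): modified={b.txt, e.txt, f.txt, h.txt} staged={none}
After op 7 (modify c.txt): modified={b.txt, c.txt, e.txt, f.txt, h.txt} staged={none}
After op 8 (modify a.txt): modified={a.txt, b.txt, c.txt, e.txt, f.txt, h.txt} staged={none}
After op 9 (modify g.txt): modified={a.txt, b.txt, c.txt, e.txt, f.txt, g.txt, h.txt} staged={none}
After op 10 (modify d.txt): modified={a.txt, b.txt, c.txt, d.txt, e.txt, f.txt, g.txt, h.txt} staged={none}
After op 11 (git add g.txt): modified={a.txt, b.txt, c.txt, d.txt, e.txt, f.txt, h.txt} staged={g.txt}
After op 12 (modify g.txt): modified={a.txt, b.txt, c.txt, d.txt, e.txt, f.txt, g.txt, h.txt} staged={g.txt}
After op 13 (git commit): modified={a.txt, b.txt, c.txt, d.txt, e.txt, f.txt, g.txt, h.txt} staged={none}
After op 14 (git add d.txt): modified={a.txt, b.txt, c.txt, e.txt, f.txt, g.txt, h.txt} staged={d.txt}
After op 15 (modify d.txt): modified={a.txt, b.txt, c.txt, d.txt, e.txt, f.txt, g.txt, h.txt} staged={d.txt}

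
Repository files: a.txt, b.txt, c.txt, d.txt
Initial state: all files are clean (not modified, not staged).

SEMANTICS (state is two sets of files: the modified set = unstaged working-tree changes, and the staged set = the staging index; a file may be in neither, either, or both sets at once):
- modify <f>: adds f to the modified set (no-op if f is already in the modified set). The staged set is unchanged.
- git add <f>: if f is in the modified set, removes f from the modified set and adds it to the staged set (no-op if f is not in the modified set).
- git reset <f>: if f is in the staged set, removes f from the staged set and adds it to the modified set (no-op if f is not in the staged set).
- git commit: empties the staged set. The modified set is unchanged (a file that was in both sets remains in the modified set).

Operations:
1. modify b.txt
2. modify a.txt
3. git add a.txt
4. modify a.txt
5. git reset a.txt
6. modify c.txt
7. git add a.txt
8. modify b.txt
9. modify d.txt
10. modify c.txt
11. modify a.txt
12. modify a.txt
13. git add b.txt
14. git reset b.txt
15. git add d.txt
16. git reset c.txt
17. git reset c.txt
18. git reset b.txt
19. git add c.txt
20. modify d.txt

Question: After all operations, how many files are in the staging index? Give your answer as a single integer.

After op 1 (modify b.txt): modified={b.txt} staged={none}
After op 2 (modify a.txt): modified={a.txt, b.txt} staged={none}
After op 3 (git add a.txt): modified={b.txt} staged={a.txt}
After op 4 (modify a.txt): modified={a.txt, b.txt} staged={a.txt}
After op 5 (git reset a.txt): modified={a.txt, b.txt} staged={none}
After op 6 (modify c.txt): modified={a.txt, b.txt, c.txt} staged={none}
After op 7 (git add a.txt): modified={b.txt, c.txt} staged={a.txt}
After op 8 (modify b.txt): modified={b.txt, c.txt} staged={a.txt}
After op 9 (modify d.txt): modified={b.txt, c.txt, d.txt} staged={a.txt}
After op 10 (modify c.txt): modified={b.txt, c.txt, d.txt} staged={a.txt}
After op 11 (modify a.txt): modified={a.txt, b.txt, c.txt, d.txt} staged={a.txt}
After op 12 (modify a.txt): modified={a.txt, b.txt, c.txt, d.txt} staged={a.txt}
After op 13 (git add b.txt): modified={a.txt, c.txt, d.txt} staged={a.txt, b.txt}
After op 14 (git reset b.txt): modified={a.txt, b.txt, c.txt, d.txt} staged={a.txt}
After op 15 (git add d.txt): modified={a.txt, b.txt, c.txt} staged={a.txt, d.txt}
After op 16 (git reset c.txt): modified={a.txt, b.txt, c.txt} staged={a.txt, d.txt}
After op 17 (git reset c.txt): modified={a.txt, b.txt, c.txt} staged={a.txt, d.txt}
After op 18 (git reset b.txt): modified={a.txt, b.txt, c.txt} staged={a.txt, d.txt}
After op 19 (git add c.txt): modified={a.txt, b.txt} staged={a.txt, c.txt, d.txt}
After op 20 (modify d.txt): modified={a.txt, b.txt, d.txt} staged={a.txt, c.txt, d.txt}
Final staged set: {a.txt, c.txt, d.txt} -> count=3

Answer: 3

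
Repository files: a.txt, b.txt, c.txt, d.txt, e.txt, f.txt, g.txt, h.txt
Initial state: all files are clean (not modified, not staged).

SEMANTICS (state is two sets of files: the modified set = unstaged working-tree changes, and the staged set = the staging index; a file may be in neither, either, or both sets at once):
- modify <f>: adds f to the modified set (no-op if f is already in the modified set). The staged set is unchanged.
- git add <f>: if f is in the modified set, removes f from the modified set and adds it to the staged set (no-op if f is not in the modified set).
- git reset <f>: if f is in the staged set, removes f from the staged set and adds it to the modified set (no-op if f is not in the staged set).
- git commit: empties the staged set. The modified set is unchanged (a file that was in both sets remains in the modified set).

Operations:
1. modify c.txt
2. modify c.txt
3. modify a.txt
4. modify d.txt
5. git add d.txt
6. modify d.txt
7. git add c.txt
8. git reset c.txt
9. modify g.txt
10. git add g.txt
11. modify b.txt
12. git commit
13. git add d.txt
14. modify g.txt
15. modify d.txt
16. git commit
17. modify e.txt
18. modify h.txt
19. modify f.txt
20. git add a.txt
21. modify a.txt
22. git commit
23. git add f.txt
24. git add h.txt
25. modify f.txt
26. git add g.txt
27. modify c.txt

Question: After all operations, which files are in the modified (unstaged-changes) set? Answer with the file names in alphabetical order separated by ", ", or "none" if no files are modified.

After op 1 (modify c.txt): modified={c.txt} staged={none}
After op 2 (modify c.txt): modified={c.txt} staged={none}
After op 3 (modify a.txt): modified={a.txt, c.txt} staged={none}
After op 4 (modify d.txt): modified={a.txt, c.txt, d.txt} staged={none}
After op 5 (git add d.txt): modified={a.txt, c.txt} staged={d.txt}
After op 6 (modify d.txt): modified={a.txt, c.txt, d.txt} staged={d.txt}
After op 7 (git add c.txt): modified={a.txt, d.txt} staged={c.txt, d.txt}
After op 8 (git reset c.txt): modified={a.txt, c.txt, d.txt} staged={d.txt}
After op 9 (modify g.txt): modified={a.txt, c.txt, d.txt, g.txt} staged={d.txt}
After op 10 (git add g.txt): modified={a.txt, c.txt, d.txt} staged={d.txt, g.txt}
After op 11 (modify b.txt): modified={a.txt, b.txt, c.txt, d.txt} staged={d.txt, g.txt}
After op 12 (git commit): modified={a.txt, b.txt, c.txt, d.txt} staged={none}
After op 13 (git add d.txt): modified={a.txt, b.txt, c.txt} staged={d.txt}
After op 14 (modify g.txt): modified={a.txt, b.txt, c.txt, g.txt} staged={d.txt}
After op 15 (modify d.txt): modified={a.txt, b.txt, c.txt, d.txt, g.txt} staged={d.txt}
After op 16 (git commit): modified={a.txt, b.txt, c.txt, d.txt, g.txt} staged={none}
After op 17 (modify e.txt): modified={a.txt, b.txt, c.txt, d.txt, e.txt, g.txt} staged={none}
After op 18 (modify h.txt): modified={a.txt, b.txt, c.txt, d.txt, e.txt, g.txt, h.txt} staged={none}
After op 19 (modify f.txt): modified={a.txt, b.txt, c.txt, d.txt, e.txt, f.txt, g.txt, h.txt} staged={none}
After op 20 (git add a.txt): modified={b.txt, c.txt, d.txt, e.txt, f.txt, g.txt, h.txt} staged={a.txt}
After op 21 (modify a.txt): modified={a.txt, b.txt, c.txt, d.txt, e.txt, f.txt, g.txt, h.txt} staged={a.txt}
After op 22 (git commit): modified={a.txt, b.txt, c.txt, d.txt, e.txt, f.txt, g.txt, h.txt} staged={none}
After op 23 (git add f.txt): modified={a.txt, b.txt, c.txt, d.txt, e.txt, g.txt, h.txt} staged={f.txt}
After op 24 (git add h.txt): modified={a.txt, b.txt, c.txt, d.txt, e.txt, g.txt} staged={f.txt, h.txt}
After op 25 (modify f.txt): modified={a.txt, b.txt, c.txt, d.txt, e.txt, f.txt, g.txt} staged={f.txt, h.txt}
After op 26 (git add g.txt): modified={a.txt, b.txt, c.txt, d.txt, e.txt, f.txt} staged={f.txt, g.txt, h.txt}
After op 27 (modify c.txt): modified={a.txt, b.txt, c.txt, d.txt, e.txt, f.txt} staged={f.txt, g.txt, h.txt}

Answer: a.txt, b.txt, c.txt, d.txt, e.txt, f.txt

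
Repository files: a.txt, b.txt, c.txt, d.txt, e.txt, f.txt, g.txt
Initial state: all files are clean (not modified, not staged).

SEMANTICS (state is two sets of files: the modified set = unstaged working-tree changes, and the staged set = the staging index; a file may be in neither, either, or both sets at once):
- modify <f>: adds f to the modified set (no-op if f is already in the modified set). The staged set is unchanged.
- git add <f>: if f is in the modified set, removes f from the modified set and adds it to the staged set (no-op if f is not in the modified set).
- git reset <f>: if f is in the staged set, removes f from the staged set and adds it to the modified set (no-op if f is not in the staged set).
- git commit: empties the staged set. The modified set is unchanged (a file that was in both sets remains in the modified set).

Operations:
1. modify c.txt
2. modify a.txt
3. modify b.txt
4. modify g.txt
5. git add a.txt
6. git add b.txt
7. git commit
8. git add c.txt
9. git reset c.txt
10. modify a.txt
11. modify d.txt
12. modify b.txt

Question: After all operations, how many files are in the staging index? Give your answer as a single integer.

Answer: 0

Derivation:
After op 1 (modify c.txt): modified={c.txt} staged={none}
After op 2 (modify a.txt): modified={a.txt, c.txt} staged={none}
After op 3 (modify b.txt): modified={a.txt, b.txt, c.txt} staged={none}
After op 4 (modify g.txt): modified={a.txt, b.txt, c.txt, g.txt} staged={none}
After op 5 (git add a.txt): modified={b.txt, c.txt, g.txt} staged={a.txt}
After op 6 (git add b.txt): modified={c.txt, g.txt} staged={a.txt, b.txt}
After op 7 (git commit): modified={c.txt, g.txt} staged={none}
After op 8 (git add c.txt): modified={g.txt} staged={c.txt}
After op 9 (git reset c.txt): modified={c.txt, g.txt} staged={none}
After op 10 (modify a.txt): modified={a.txt, c.txt, g.txt} staged={none}
After op 11 (modify d.txt): modified={a.txt, c.txt, d.txt, g.txt} staged={none}
After op 12 (modify b.txt): modified={a.txt, b.txt, c.txt, d.txt, g.txt} staged={none}
Final staged set: {none} -> count=0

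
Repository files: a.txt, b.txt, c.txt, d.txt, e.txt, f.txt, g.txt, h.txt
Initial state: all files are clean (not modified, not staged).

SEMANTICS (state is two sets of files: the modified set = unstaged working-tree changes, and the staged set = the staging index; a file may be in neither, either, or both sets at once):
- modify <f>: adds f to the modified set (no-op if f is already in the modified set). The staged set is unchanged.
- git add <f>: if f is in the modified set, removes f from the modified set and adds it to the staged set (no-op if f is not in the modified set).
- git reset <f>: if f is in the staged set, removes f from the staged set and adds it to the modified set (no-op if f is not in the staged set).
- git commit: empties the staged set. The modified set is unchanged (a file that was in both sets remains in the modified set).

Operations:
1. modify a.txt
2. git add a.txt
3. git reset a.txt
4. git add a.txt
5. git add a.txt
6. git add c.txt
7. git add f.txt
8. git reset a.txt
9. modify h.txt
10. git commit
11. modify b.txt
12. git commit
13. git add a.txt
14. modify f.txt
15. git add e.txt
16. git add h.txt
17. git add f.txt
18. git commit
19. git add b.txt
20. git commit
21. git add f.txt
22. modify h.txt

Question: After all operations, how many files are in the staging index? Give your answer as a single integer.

After op 1 (modify a.txt): modified={a.txt} staged={none}
After op 2 (git add a.txt): modified={none} staged={a.txt}
After op 3 (git reset a.txt): modified={a.txt} staged={none}
After op 4 (git add a.txt): modified={none} staged={a.txt}
After op 5 (git add a.txt): modified={none} staged={a.txt}
After op 6 (git add c.txt): modified={none} staged={a.txt}
After op 7 (git add f.txt): modified={none} staged={a.txt}
After op 8 (git reset a.txt): modified={a.txt} staged={none}
After op 9 (modify h.txt): modified={a.txt, h.txt} staged={none}
After op 10 (git commit): modified={a.txt, h.txt} staged={none}
After op 11 (modify b.txt): modified={a.txt, b.txt, h.txt} staged={none}
After op 12 (git commit): modified={a.txt, b.txt, h.txt} staged={none}
After op 13 (git add a.txt): modified={b.txt, h.txt} staged={a.txt}
After op 14 (modify f.txt): modified={b.txt, f.txt, h.txt} staged={a.txt}
After op 15 (git add e.txt): modified={b.txt, f.txt, h.txt} staged={a.txt}
After op 16 (git add h.txt): modified={b.txt, f.txt} staged={a.txt, h.txt}
After op 17 (git add f.txt): modified={b.txt} staged={a.txt, f.txt, h.txt}
After op 18 (git commit): modified={b.txt} staged={none}
After op 19 (git add b.txt): modified={none} staged={b.txt}
After op 20 (git commit): modified={none} staged={none}
After op 21 (git add f.txt): modified={none} staged={none}
After op 22 (modify h.txt): modified={h.txt} staged={none}
Final staged set: {none} -> count=0

Answer: 0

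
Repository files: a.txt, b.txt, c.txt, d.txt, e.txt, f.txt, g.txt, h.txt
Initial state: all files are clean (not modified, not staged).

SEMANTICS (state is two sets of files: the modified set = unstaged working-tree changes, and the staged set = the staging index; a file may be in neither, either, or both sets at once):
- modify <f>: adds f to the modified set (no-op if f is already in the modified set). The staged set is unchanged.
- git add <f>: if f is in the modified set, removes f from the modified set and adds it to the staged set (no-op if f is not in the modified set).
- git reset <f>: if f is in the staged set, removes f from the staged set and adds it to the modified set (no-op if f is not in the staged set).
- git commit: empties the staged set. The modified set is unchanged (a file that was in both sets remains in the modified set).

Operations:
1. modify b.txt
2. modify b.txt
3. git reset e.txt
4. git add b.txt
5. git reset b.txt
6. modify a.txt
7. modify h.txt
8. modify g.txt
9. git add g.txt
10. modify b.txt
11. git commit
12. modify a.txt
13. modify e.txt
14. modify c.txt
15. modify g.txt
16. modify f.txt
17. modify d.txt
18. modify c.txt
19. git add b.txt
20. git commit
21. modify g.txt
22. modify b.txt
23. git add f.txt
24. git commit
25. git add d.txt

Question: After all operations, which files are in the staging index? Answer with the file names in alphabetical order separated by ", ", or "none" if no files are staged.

Answer: d.txt

Derivation:
After op 1 (modify b.txt): modified={b.txt} staged={none}
After op 2 (modify b.txt): modified={b.txt} staged={none}
After op 3 (git reset e.txt): modified={b.txt} staged={none}
After op 4 (git add b.txt): modified={none} staged={b.txt}
After op 5 (git reset b.txt): modified={b.txt} staged={none}
After op 6 (modify a.txt): modified={a.txt, b.txt} staged={none}
After op 7 (modify h.txt): modified={a.txt, b.txt, h.txt} staged={none}
After op 8 (modify g.txt): modified={a.txt, b.txt, g.txt, h.txt} staged={none}
After op 9 (git add g.txt): modified={a.txt, b.txt, h.txt} staged={g.txt}
After op 10 (modify b.txt): modified={a.txt, b.txt, h.txt} staged={g.txt}
After op 11 (git commit): modified={a.txt, b.txt, h.txt} staged={none}
After op 12 (modify a.txt): modified={a.txt, b.txt, h.txt} staged={none}
After op 13 (modify e.txt): modified={a.txt, b.txt, e.txt, h.txt} staged={none}
After op 14 (modify c.txt): modified={a.txt, b.txt, c.txt, e.txt, h.txt} staged={none}
After op 15 (modify g.txt): modified={a.txt, b.txt, c.txt, e.txt, g.txt, h.txt} staged={none}
After op 16 (modify f.txt): modified={a.txt, b.txt, c.txt, e.txt, f.txt, g.txt, h.txt} staged={none}
After op 17 (modify d.txt): modified={a.txt, b.txt, c.txt, d.txt, e.txt, f.txt, g.txt, h.txt} staged={none}
After op 18 (modify c.txt): modified={a.txt, b.txt, c.txt, d.txt, e.txt, f.txt, g.txt, h.txt} staged={none}
After op 19 (git add b.txt): modified={a.txt, c.txt, d.txt, e.txt, f.txt, g.txt, h.txt} staged={b.txt}
After op 20 (git commit): modified={a.txt, c.txt, d.txt, e.txt, f.txt, g.txt, h.txt} staged={none}
After op 21 (modify g.txt): modified={a.txt, c.txt, d.txt, e.txt, f.txt, g.txt, h.txt} staged={none}
After op 22 (modify b.txt): modified={a.txt, b.txt, c.txt, d.txt, e.txt, f.txt, g.txt, h.txt} staged={none}
After op 23 (git add f.txt): modified={a.txt, b.txt, c.txt, d.txt, e.txt, g.txt, h.txt} staged={f.txt}
After op 24 (git commit): modified={a.txt, b.txt, c.txt, d.txt, e.txt, g.txt, h.txt} staged={none}
After op 25 (git add d.txt): modified={a.txt, b.txt, c.txt, e.txt, g.txt, h.txt} staged={d.txt}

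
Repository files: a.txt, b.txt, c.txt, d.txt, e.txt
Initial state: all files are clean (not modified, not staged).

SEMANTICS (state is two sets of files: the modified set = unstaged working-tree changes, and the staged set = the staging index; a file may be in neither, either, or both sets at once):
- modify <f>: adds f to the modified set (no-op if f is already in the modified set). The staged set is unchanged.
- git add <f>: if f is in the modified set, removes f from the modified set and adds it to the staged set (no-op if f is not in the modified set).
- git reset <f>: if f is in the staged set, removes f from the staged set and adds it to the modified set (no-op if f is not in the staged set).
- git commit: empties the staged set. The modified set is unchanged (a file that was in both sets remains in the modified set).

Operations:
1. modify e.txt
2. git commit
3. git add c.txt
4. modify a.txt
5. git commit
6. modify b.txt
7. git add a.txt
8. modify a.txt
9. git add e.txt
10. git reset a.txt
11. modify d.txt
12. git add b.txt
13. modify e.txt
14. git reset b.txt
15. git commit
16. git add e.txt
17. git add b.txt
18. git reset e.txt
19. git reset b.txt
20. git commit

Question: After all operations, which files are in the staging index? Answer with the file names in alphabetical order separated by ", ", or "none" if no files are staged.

After op 1 (modify e.txt): modified={e.txt} staged={none}
After op 2 (git commit): modified={e.txt} staged={none}
After op 3 (git add c.txt): modified={e.txt} staged={none}
After op 4 (modify a.txt): modified={a.txt, e.txt} staged={none}
After op 5 (git commit): modified={a.txt, e.txt} staged={none}
After op 6 (modify b.txt): modified={a.txt, b.txt, e.txt} staged={none}
After op 7 (git add a.txt): modified={b.txt, e.txt} staged={a.txt}
After op 8 (modify a.txt): modified={a.txt, b.txt, e.txt} staged={a.txt}
After op 9 (git add e.txt): modified={a.txt, b.txt} staged={a.txt, e.txt}
After op 10 (git reset a.txt): modified={a.txt, b.txt} staged={e.txt}
After op 11 (modify d.txt): modified={a.txt, b.txt, d.txt} staged={e.txt}
After op 12 (git add b.txt): modified={a.txt, d.txt} staged={b.txt, e.txt}
After op 13 (modify e.txt): modified={a.txt, d.txt, e.txt} staged={b.txt, e.txt}
After op 14 (git reset b.txt): modified={a.txt, b.txt, d.txt, e.txt} staged={e.txt}
After op 15 (git commit): modified={a.txt, b.txt, d.txt, e.txt} staged={none}
After op 16 (git add e.txt): modified={a.txt, b.txt, d.txt} staged={e.txt}
After op 17 (git add b.txt): modified={a.txt, d.txt} staged={b.txt, e.txt}
After op 18 (git reset e.txt): modified={a.txt, d.txt, e.txt} staged={b.txt}
After op 19 (git reset b.txt): modified={a.txt, b.txt, d.txt, e.txt} staged={none}
After op 20 (git commit): modified={a.txt, b.txt, d.txt, e.txt} staged={none}

Answer: none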